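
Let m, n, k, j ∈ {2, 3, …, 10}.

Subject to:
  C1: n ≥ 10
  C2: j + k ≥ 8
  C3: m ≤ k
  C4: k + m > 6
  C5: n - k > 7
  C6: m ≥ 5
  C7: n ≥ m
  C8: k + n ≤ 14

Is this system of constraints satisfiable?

From constraints 3 and 6: k ≥ m ≥ 5. From constraint 1: n ≥ 10. Hence k + n ≥ 15. But constraint 8 requires k + n ≤ 14, and 14 < 15. Contradiction.

Unsatisfiable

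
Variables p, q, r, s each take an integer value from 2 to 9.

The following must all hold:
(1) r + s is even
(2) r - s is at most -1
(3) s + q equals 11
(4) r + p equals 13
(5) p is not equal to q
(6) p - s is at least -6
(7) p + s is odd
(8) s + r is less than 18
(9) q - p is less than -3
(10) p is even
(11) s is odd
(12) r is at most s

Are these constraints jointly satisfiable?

Take p = 6, q = 2, r = 7, s = 9. Then constraint 2: r - s = -2; constraint 3: s + q = 11, and every other listed constraint is also met.

Satisfiable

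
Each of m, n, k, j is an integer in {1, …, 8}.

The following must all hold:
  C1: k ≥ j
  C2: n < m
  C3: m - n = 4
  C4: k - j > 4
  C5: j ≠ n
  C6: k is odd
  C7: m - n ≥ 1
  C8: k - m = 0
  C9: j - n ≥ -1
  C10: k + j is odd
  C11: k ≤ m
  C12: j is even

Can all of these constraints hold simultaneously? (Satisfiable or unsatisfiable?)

Take m = 7, n = 3, k = 7, j = 2. Then constraint 3: m - n = 4; constraint 4: k - j = 5; constraint 7: m - n = 4, and every other listed constraint is also met.

Satisfiable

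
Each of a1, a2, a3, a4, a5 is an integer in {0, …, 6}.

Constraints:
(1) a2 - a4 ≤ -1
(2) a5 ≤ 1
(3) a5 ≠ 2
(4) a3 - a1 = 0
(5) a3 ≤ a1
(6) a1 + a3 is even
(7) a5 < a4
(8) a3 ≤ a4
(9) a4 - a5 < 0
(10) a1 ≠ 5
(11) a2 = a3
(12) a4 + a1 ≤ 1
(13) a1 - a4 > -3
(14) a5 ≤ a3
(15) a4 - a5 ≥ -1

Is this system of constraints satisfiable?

Unsatisfiable

Constraints 8, 9, and 14 give a5 ≤ a3, a3 ≤ a4, a4 < a5. Chaining: a5 ≤ a3 ≤ a4 < a5, which forces a5 < a5 — impossible.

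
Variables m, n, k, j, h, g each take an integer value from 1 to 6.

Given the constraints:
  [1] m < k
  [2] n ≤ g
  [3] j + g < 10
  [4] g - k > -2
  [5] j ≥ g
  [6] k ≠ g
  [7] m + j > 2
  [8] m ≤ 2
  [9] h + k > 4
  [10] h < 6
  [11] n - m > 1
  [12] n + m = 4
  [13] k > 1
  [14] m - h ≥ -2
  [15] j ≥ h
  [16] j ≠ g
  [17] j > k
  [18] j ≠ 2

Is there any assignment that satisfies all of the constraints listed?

Try m = 1, n = 3, k = 2, j = 4, h = 3, g = 3.
Check constraint 3: j + g = 7; constraint 4: g - k = 1; constraint 7: m + j = 5. The remaining constraints are straightforward to verify.

Satisfiable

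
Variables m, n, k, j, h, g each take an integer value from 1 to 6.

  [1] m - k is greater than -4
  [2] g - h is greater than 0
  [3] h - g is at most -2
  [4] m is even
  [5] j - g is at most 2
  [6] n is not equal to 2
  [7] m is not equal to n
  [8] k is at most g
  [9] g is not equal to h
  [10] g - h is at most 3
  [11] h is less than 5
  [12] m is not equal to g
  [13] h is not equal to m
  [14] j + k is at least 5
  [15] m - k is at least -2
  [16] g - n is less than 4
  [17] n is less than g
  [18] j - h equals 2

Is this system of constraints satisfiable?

Satisfiable

Setting (m, n, k, j, h, g) = (2, 3, 4, 3, 1, 4) satisfies everything: constraint 1: m - k = -2; constraint 2: g - h = 3; constraint 3: h - g = -3, and the others follow.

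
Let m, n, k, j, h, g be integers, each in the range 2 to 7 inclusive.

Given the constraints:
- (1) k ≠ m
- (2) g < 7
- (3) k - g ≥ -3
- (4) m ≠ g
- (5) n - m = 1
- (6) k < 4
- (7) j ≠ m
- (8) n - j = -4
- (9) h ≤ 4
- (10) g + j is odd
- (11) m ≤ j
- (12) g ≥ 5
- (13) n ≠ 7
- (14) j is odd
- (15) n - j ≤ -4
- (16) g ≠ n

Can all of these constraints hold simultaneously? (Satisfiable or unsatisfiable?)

Satisfiable

Take m = 2, n = 3, k = 3, j = 7, h = 2, g = 6. Then constraint 3: k - g = -3; constraint 5: n - m = 1; constraint 8: n - j = -4, and every other listed constraint is also met.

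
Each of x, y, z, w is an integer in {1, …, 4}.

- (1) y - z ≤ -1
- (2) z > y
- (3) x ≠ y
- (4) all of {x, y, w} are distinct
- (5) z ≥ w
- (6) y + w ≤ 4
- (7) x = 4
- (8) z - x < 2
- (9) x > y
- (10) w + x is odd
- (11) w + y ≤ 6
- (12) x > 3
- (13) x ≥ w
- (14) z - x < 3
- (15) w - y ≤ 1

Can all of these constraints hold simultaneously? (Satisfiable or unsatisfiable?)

Satisfiable

The assignment x = 4, y = 3, z = 4, w = 1 works:
  constraint 1 holds since y - z = -1.
  constraint 6 holds since y + w = 4.
  constraint 8 holds since z - x = 0.
The rest check out directly.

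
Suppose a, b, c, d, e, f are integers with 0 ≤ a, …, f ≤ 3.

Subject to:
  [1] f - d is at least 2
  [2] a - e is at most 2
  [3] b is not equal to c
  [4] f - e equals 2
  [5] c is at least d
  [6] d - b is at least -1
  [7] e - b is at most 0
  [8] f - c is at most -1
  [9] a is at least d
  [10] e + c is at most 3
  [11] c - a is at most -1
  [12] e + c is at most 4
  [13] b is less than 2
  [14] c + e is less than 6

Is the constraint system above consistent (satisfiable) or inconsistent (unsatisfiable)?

Constraints 1, 2, 6, 7, 8, and 11 give c − f ≥ 1, f − d ≥ 2, d − b ≥ -1, b − e ≥ 0, e − a ≥ -2, a − c ≥ 1.
Adding all 6 inequalities: the left sides telescope to 0, and the right sides sum to 1 + 2 + (-1) + 0 + (-2) + 1 = 1. So 0 ≥ 1, which is false.

Unsatisfiable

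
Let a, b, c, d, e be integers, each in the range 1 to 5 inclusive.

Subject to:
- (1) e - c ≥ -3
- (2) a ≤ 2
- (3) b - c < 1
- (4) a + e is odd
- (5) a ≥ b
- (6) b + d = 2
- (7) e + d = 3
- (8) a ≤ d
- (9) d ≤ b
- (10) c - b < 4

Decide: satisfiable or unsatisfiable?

Satisfiable

Try a = 1, b = 1, c = 2, d = 1, e = 2.
Check constraint 1: e - c = 0; constraint 3: b - c = -1. The remaining constraints are straightforward to verify.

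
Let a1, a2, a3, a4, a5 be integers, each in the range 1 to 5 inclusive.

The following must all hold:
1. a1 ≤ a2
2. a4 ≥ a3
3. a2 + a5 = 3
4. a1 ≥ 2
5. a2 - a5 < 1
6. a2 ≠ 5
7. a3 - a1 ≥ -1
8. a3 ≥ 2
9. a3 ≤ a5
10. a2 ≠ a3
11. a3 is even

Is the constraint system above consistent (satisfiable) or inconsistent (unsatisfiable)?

Unsatisfiable

From constraints 1 and 4: a2 ≥ a1 ≥ 2. From constraints 8 and 9: a5 ≥ a3 ≥ 2. Hence a2 + a5 ≥ 4. But constraint 3 requires a2 + a5 = 3, and 3 < 4. Contradiction.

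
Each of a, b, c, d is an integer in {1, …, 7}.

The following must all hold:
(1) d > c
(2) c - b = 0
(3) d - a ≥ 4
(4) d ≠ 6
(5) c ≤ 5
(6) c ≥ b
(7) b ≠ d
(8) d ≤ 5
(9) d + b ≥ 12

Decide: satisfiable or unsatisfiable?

From constraint 8: d ≤ 5. From constraints 5 and 6: b ≤ c ≤ 5. Hence d + b ≤ 10. But constraint 9 requires d + b ≥ 12, and 12 > 10. Contradiction.

Unsatisfiable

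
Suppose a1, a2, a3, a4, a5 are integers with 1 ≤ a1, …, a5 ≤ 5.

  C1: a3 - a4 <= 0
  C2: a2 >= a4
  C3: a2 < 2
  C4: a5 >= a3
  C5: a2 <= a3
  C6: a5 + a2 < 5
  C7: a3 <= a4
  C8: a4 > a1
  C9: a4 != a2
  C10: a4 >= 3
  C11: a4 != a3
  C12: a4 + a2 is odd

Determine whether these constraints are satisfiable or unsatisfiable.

Unsatisfiable

From constraints 2 and 10: a2 ≥ a4 and a4 ≥ 3, so a2 ≥ 3. From constraint 3: a2 ≤ 1. But 1 < 3, so no value of a2 works.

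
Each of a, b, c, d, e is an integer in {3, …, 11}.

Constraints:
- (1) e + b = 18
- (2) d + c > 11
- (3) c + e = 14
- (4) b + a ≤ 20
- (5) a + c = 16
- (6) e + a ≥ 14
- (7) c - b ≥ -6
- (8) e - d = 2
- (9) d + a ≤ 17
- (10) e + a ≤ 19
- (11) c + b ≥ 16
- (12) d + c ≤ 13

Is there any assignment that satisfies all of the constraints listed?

The assignment a = 9, b = 11, c = 7, d = 5, e = 7 works:
  constraint 1 holds since e + b = 18.
  constraint 2 holds since d + c = 12.
The rest check out directly.

Satisfiable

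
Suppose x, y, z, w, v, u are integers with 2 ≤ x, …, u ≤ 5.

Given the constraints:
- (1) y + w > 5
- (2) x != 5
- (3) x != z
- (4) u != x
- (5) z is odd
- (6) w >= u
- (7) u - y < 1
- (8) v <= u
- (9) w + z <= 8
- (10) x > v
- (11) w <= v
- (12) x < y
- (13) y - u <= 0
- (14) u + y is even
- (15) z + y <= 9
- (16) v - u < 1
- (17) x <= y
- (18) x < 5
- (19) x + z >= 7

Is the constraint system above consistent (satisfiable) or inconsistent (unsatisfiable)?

Constraints 6, 10, 11, 13, and 17 give y ≤ u, u ≤ w, w ≤ v, v < x, x ≤ y. Chaining: y ≤ u ≤ w ≤ v < x ≤ y, which forces y < y — impossible.

Unsatisfiable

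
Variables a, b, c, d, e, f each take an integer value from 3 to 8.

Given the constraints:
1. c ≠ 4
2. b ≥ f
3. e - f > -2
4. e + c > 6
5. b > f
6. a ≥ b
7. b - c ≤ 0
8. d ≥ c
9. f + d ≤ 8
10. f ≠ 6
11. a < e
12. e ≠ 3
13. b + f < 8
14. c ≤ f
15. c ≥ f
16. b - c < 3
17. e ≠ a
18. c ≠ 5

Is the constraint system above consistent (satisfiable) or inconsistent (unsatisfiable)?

Constraints 5, 7, and 14 give f < b, b ≤ c, c ≤ f. Chaining: f < b ≤ c ≤ f, which forces f < f — impossible.

Unsatisfiable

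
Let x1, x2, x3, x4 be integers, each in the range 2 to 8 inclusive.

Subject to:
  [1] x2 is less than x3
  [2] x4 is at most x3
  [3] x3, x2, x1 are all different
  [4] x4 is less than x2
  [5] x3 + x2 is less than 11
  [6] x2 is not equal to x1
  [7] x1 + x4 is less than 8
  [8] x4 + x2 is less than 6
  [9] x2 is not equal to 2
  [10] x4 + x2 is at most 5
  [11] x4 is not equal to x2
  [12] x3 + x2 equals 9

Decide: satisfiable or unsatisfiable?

One satisfying assignment is x1 = 4, x2 = 3, x3 = 6, x4 = 2.
For the less obvious constraints — constraint 5: x3 + x2 = 9; constraint 7: x1 + x4 = 6 — and the others hold by inspection.

Satisfiable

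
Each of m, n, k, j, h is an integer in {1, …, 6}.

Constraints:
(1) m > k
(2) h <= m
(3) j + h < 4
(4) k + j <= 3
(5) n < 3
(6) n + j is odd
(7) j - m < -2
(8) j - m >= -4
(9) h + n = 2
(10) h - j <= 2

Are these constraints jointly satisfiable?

Satisfiable

The assignment m = 6, n = 1, k = 1, j = 2, h = 1 works:
  constraint 3 holds since j + h = 3.
  constraint 4 holds since k + j = 3.
The rest check out directly.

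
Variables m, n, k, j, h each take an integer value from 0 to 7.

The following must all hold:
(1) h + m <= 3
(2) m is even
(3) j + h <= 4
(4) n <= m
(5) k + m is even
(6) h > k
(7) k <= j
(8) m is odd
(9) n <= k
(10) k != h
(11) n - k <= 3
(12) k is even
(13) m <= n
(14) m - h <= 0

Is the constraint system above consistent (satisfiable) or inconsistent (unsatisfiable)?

Unsatisfiable

Constraint 12 makes k even and constraint 8 makes m odd, so k + m must be odd. Constraint 5 says k + m is even — contradiction.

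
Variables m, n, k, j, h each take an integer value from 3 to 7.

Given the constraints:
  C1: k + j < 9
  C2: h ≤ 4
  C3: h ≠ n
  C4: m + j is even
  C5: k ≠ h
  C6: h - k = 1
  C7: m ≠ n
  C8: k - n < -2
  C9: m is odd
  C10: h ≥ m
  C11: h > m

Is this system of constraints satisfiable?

Satisfiable

The assignment m = 3, n = 6, k = 3, j = 5, h = 4 works:
  constraint 1 holds since k + j = 8.
  constraint 6 holds since h - k = 1.
The rest check out directly.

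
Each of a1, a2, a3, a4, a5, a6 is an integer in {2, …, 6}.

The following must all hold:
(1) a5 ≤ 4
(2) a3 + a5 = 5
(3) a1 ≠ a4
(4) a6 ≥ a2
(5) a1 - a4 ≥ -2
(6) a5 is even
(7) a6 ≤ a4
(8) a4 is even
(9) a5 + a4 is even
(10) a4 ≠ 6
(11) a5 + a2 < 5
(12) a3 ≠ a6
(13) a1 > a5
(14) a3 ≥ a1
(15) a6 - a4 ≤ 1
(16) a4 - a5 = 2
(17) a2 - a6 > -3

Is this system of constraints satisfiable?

Satisfiable

One satisfying assignment is a1 = 3, a2 = 2, a3 = 3, a4 = 4, a5 = 2, a6 = 2.
For the less obvious constraints — constraint 2: a3 + a5 = 5; constraint 5: a1 - a4 = -1 — and the others hold by inspection.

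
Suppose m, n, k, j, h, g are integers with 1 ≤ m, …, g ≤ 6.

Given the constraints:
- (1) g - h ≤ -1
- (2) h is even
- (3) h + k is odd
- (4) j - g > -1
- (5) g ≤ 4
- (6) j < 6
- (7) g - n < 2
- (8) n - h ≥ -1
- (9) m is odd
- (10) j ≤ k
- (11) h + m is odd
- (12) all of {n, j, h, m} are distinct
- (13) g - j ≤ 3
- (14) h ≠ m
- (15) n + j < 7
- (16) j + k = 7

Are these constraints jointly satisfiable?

Setting (m, n, k, j, h, g) = (5, 3, 5, 2, 4, 2) satisfies everything: constraint 1: g - h = -2; constraint 4: j - g = 0; constraint 7: g - n = -1, and the others follow.

Satisfiable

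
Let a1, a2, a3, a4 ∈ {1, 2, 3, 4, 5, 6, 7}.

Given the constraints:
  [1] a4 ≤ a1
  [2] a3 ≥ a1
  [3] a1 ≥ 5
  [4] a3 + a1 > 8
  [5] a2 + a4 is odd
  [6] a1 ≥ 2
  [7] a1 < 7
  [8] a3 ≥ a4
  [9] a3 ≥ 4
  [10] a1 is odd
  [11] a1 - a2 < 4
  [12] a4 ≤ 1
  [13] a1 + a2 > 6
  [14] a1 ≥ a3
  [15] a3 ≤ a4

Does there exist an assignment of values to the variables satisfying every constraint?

From constraints 2 and 3: a3 ≥ a1 and a1 ≥ 5, so a3 ≥ 5. From constraints 12 and 15: a3 ≤ a4 and a4 ≤ 1, so a3 ≤ 1. But 1 < 5, so no value of a3 works.

Unsatisfiable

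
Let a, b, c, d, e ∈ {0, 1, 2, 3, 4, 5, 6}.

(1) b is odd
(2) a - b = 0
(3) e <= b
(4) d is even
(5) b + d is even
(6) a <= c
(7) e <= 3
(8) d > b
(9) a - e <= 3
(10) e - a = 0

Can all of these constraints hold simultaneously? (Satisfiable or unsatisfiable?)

Unsatisfiable

Constraint 1 makes b odd and constraint 4 makes d even, so b + d must be odd. Constraint 5 says b + d is even — contradiction.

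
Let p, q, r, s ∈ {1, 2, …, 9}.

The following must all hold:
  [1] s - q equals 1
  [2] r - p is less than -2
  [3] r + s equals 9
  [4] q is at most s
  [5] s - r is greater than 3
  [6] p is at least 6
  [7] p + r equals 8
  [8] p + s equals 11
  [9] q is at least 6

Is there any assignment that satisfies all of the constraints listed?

From constraint 6: p ≥ 6. From constraints 4 and 9: s ≥ q ≥ 6. Hence p + s ≥ 12. But constraint 8 requires p + s = 11, and 11 < 12. Contradiction.

Unsatisfiable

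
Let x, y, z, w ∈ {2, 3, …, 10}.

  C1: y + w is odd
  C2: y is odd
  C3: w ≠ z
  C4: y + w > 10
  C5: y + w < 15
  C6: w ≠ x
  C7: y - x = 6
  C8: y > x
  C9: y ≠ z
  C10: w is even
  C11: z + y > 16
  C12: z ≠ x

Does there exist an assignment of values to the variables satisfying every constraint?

Satisfiable

The assignment x = 3, y = 9, z = 10, w = 4 works:
  constraint 4 holds since y + w = 13.
  constraint 5 holds since y + w = 13.
The rest check out directly.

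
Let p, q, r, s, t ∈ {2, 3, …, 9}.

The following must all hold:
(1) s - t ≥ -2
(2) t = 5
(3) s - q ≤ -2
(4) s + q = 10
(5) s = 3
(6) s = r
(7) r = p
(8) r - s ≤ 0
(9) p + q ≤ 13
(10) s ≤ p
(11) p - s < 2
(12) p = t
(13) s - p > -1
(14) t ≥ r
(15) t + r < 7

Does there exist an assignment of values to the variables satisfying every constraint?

Unsatisfiable

Constraint 5 fixes s = 3 and constraint 2 fixes t = 5. Constraints 6, 7, and 12 give s = r = p = t, so s = t. But 3 ≠ 5 — contradiction.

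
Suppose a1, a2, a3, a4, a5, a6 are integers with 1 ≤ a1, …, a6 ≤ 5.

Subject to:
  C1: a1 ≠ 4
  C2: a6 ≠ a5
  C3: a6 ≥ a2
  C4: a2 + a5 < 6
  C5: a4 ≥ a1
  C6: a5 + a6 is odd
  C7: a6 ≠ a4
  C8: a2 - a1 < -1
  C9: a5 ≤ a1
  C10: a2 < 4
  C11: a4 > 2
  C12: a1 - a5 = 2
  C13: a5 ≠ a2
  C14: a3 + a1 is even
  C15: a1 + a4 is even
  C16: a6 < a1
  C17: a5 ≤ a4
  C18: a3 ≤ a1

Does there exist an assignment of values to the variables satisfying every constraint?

Satisfiable

Take a1 = 5, a2 = 1, a3 = 5, a4 = 5, a5 = 3, a6 = 4. Then constraint 4: a2 + a5 = 4; constraint 8: a2 - a1 = -4, and every other listed constraint is also met.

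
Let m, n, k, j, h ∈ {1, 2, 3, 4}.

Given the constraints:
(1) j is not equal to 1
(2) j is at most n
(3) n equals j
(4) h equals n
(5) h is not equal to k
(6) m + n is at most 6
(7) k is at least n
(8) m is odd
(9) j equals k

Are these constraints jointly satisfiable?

From constraints 3, 4, and 9, h = n = j = k, so h = k. But constraint 5 says h ≠ k. Contradiction.

Unsatisfiable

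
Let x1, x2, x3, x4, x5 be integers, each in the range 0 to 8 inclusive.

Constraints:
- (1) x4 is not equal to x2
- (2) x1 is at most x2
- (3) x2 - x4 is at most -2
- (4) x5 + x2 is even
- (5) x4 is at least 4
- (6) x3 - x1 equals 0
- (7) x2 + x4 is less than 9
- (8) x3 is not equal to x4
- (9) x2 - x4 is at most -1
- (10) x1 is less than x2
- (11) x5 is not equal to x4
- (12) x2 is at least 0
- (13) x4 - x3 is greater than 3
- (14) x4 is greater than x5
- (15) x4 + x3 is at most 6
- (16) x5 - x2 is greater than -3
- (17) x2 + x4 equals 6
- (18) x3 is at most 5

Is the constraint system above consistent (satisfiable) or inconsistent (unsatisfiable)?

Satisfiable

Try x1 = 0, x2 = 1, x3 = 0, x4 = 5, x5 = 1.
Check constraint 3: x2 - x4 = -4; constraint 6: x3 - x1 = 0. The remaining constraints are straightforward to verify.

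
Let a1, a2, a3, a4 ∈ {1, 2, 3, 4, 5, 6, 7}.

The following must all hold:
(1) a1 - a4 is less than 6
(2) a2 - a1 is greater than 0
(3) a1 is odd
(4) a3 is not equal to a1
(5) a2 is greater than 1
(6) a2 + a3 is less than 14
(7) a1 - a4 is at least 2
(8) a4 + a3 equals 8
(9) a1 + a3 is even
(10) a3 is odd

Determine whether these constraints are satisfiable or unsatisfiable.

Satisfiable

Setting (a1, a2, a3, a4) = (5, 6, 7, 1) satisfies everything: constraint 1: a1 - a4 = 4; constraint 2: a2 - a1 = 1; constraint 6: a2 + a3 = 13, and the others follow.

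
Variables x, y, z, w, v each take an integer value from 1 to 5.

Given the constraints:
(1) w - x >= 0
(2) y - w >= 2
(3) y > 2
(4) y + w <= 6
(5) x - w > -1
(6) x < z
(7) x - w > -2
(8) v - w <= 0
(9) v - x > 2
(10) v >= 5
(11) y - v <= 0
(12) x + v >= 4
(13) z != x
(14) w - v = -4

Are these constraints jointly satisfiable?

Unsatisfiable

Constraints 2, 8, and 11 give v − y ≥ 0, y − w ≥ 2, w − v ≥ 0.
Adding all 3 inequalities: the left sides telescope to 0, and the right sides sum to 0 + 2 + 0 = 2. So 0 ≥ 2, which is false.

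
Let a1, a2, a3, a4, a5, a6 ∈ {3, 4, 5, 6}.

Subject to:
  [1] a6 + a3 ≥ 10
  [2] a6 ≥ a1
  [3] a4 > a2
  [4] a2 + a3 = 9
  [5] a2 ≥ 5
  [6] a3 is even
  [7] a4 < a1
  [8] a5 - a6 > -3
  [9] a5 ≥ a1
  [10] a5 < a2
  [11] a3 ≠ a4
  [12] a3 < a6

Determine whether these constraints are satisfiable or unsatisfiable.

Constraints 3, 7, 9, and 10 give a1 ≤ a5, a5 < a2, a2 < a4, a4 < a1. Chaining: a1 ≤ a5 < a2 < a4 < a1, which forces a1 < a1 — impossible.

Unsatisfiable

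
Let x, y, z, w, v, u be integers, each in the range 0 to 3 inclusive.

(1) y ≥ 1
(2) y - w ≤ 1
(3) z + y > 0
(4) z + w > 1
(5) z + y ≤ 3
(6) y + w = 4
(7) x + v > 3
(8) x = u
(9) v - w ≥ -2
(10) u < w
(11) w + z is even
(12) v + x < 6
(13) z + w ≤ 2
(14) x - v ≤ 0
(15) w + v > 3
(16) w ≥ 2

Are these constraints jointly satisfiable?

Satisfiable

Try x = 1, y = 2, z = 0, w = 2, v = 3, u = 1.
Check constraint 2: y - w = 0; constraint 3: z + y = 2; constraint 4: z + w = 2. The remaining constraints are straightforward to verify.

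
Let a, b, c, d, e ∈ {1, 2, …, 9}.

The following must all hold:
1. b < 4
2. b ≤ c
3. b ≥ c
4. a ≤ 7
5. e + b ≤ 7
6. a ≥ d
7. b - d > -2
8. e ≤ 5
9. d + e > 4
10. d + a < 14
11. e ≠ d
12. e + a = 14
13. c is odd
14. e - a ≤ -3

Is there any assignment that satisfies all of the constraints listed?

From constraint 8: e ≤ 5. From constraint 4: a ≤ 7. Hence e + a ≤ 12. But constraint 12 requires e + a = 14, and 14 > 12. Contradiction.

Unsatisfiable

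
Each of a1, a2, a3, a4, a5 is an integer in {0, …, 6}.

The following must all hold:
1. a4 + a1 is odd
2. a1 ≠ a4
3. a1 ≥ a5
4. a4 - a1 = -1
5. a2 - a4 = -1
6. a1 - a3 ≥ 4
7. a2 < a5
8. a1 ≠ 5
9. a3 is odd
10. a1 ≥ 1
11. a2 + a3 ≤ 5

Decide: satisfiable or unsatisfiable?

One satisfying assignment is a1 = 6, a2 = 4, a3 = 1, a4 = 5, a5 = 5.
For the less obvious constraints — constraint 4: a4 - a1 = -1; constraint 5: a2 - a4 = -1 — and the others hold by inspection.

Satisfiable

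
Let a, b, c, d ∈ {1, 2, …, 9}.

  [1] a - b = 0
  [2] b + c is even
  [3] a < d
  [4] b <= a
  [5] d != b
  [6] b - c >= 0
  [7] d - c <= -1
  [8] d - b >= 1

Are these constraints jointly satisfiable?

Unsatisfiable

Constraints 6, 7, and 8 give b − c ≥ 0, c − d ≥ 1, d − b ≥ 1.
Adding all 3 inequalities: the left sides telescope to 0, and the right sides sum to 0 + 1 + 1 = 2. So 0 ≥ 2, which is false.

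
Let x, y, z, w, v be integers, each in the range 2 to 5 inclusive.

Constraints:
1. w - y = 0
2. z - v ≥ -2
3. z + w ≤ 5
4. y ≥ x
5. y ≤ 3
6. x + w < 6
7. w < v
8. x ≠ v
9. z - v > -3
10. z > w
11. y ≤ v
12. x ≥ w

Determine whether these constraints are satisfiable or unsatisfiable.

One satisfying assignment is x = 2, y = 2, z = 3, w = 2, v = 3.
For the less obvious constraints — constraint 1: w - y = 0; constraint 2: z - v = 0; constraint 3: z + w = 5 — and the others hold by inspection.

Satisfiable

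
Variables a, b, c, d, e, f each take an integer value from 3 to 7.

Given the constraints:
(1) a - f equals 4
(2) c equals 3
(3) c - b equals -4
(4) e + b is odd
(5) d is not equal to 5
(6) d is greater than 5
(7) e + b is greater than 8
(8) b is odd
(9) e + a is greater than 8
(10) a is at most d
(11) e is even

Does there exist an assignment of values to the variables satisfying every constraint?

Satisfiable

Take a = 7, b = 7, c = 3, d = 7, e = 4, f = 3. Then constraint 1: a - f = 4; constraint 3: c - b = -4; constraint 7: e + b = 11, and every other listed constraint is also met.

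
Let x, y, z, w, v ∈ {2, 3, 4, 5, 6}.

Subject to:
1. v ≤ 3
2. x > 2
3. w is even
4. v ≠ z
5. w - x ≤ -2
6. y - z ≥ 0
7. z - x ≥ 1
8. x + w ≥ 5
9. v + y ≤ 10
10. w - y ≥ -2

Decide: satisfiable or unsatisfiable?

Constraints 5, 6, 7, and 10 give w − y ≥ -2, y − z ≥ 0, z − x ≥ 1, x − w ≥ 2.
Adding all 4 inequalities: the left sides telescope to 0, and the right sides sum to (-2) + 0 + 1 + 2 = 1. So 0 ≥ 1, which is false.

Unsatisfiable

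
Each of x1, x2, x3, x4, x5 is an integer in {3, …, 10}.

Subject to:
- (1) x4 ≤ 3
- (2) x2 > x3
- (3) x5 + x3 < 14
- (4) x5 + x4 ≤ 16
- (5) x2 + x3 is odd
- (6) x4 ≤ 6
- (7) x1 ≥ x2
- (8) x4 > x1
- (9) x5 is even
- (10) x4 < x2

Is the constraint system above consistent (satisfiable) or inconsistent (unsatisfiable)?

Constraints 7, 8, and 10 give x4 < x2, x2 ≤ x1, x1 < x4. Chaining: x4 < x2 ≤ x1 < x4, which forces x4 < x4 — impossible.

Unsatisfiable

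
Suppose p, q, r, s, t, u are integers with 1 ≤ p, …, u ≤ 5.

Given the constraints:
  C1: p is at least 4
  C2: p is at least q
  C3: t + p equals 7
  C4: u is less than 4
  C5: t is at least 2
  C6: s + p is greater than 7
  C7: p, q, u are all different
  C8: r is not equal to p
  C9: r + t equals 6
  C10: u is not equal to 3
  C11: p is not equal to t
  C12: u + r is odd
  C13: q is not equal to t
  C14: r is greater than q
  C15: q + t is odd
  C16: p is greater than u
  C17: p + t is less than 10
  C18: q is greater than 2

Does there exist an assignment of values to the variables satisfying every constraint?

The assignment p = 5, q = 3, r = 4, s = 4, t = 2, u = 1 works:
  constraint 3 holds since t + p = 7.
  constraint 6 holds since s + p = 9.
  constraint 9 holds since r + t = 6.
The rest check out directly.

Satisfiable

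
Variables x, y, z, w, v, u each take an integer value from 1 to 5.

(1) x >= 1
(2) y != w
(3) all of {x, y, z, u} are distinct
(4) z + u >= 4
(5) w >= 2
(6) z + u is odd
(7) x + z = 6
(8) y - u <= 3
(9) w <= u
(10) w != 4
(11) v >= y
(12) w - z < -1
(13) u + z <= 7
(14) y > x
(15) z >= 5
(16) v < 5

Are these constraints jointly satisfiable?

Satisfiable

One satisfying assignment is x = 1, y = 4, z = 5, w = 2, v = 4, u = 2.
For the less obvious constraints — constraint 4: z + u = 7; constraint 7: x + z = 6; constraint 8: y - u = 2 — and the others hold by inspection.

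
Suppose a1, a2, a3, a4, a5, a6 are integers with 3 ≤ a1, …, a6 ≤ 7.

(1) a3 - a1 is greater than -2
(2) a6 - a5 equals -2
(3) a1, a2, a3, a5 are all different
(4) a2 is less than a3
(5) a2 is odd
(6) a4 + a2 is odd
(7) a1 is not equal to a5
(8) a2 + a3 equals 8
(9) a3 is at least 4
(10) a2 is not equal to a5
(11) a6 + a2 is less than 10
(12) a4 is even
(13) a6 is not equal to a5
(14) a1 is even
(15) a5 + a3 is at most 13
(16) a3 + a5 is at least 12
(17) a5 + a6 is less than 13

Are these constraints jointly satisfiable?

Satisfiable

Take a1 = 6, a2 = 3, a3 = 5, a4 = 6, a5 = 7, a6 = 5. Then constraint 1: a3 - a1 = -1; constraint 2: a6 - a5 = -2, and every other listed constraint is also met.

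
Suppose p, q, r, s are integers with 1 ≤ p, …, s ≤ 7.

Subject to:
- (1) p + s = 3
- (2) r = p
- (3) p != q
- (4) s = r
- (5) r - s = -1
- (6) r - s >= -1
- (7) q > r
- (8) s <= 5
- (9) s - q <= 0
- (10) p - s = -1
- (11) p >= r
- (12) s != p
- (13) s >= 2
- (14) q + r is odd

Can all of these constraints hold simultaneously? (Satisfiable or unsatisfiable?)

From constraints 2 and 4, s = r = p, so s = p. But constraint 12 says s ≠ p. Contradiction.

Unsatisfiable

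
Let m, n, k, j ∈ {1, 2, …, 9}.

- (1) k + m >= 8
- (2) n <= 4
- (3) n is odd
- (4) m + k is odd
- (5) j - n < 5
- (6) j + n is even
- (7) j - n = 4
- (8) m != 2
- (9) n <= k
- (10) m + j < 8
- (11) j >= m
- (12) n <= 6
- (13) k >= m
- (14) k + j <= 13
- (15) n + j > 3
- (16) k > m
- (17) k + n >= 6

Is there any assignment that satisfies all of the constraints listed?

Try m = 1, n = 1, k = 8, j = 5.
Check constraint 1: k + m = 9; constraint 5: j - n = 4; constraint 7: j - n = 4. The remaining constraints are straightforward to verify.

Satisfiable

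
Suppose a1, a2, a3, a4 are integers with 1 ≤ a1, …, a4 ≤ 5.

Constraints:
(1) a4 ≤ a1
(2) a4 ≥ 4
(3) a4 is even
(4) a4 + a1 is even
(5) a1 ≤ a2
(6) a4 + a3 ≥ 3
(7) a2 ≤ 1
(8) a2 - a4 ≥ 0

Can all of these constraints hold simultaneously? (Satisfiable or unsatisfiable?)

Unsatisfiable

From constraints 1 and 2: a1 ≥ a4 and a4 ≥ 4, so a1 ≥ 4. From constraints 5 and 7: a1 ≤ a2 and a2 ≤ 1, so a1 ≤ 1. But 1 < 4, so no value of a1 works.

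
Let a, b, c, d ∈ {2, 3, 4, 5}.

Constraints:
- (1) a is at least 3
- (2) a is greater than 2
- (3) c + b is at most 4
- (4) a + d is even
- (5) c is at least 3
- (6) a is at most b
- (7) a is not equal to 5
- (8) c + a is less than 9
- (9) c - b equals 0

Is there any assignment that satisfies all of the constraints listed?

Unsatisfiable

From constraint 5: c ≥ 3. From constraints 1 and 6: b ≥ a ≥ 3. Hence c + b ≥ 6. But constraint 3 requires c + b ≤ 4, and 4 < 6. Contradiction.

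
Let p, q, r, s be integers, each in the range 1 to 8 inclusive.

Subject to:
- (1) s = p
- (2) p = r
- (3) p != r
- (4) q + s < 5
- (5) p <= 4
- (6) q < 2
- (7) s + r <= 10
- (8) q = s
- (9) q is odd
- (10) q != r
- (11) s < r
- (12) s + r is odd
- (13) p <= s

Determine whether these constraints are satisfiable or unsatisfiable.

From constraints 1, 2, and 8, q = s = p = r, so q = r. But constraint 10 says q ≠ r. Contradiction.

Unsatisfiable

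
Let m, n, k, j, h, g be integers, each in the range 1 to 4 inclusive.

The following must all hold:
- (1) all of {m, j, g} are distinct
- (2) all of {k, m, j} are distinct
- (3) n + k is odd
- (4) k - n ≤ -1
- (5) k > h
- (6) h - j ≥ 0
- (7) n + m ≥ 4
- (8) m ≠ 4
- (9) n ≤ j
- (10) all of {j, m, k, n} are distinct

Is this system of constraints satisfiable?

Unsatisfiable

Constraints 4, 5, 6, and 9 give h < k, k < n, n ≤ j, j ≤ h. Chaining: h < k < n ≤ j ≤ h, which forces h < h — impossible.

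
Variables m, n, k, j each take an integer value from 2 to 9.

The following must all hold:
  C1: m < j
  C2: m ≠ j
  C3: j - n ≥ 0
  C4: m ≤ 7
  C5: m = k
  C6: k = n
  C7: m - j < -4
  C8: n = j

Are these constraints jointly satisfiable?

From constraints 5, 6, and 8, m = k = n = j, so m = j. But constraint 2 says m ≠ j. Contradiction.

Unsatisfiable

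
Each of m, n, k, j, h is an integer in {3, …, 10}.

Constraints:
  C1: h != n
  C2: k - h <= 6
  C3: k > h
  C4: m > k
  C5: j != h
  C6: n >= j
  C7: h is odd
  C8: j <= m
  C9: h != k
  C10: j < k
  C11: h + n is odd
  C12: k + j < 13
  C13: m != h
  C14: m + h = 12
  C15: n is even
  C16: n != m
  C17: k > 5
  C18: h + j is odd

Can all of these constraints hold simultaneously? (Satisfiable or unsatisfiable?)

Satisfiable

Try m = 9, n = 4, k = 6, j = 4, h = 3.
Check constraint 2: k - h = 3; constraint 12: k + j = 10. The remaining constraints are straightforward to verify.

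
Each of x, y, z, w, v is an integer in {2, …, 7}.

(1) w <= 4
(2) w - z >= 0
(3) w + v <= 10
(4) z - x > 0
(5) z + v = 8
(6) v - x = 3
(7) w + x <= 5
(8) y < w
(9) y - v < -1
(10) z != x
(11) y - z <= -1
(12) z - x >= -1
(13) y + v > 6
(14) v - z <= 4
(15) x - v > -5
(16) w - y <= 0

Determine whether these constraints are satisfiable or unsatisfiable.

Constraints 2, 11, and 16 give z − y ≥ 1, y − w ≥ 0, w − z ≥ 0.
Adding all 3 inequalities: the left sides telescope to 0, and the right sides sum to 1 + 0 + 0 = 1. So 0 ≥ 1, which is false.

Unsatisfiable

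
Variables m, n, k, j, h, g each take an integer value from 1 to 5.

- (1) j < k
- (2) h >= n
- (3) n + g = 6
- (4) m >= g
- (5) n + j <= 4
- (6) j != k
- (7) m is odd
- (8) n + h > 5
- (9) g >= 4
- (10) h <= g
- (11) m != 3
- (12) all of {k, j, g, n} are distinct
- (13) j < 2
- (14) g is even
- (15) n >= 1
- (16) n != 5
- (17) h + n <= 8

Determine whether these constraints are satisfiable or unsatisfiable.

One satisfying assignment is m = 5, n = 2, k = 3, j = 1, h = 4, g = 4.
For the less obvious constraints — constraint 3: n + g = 6; constraint 5: n + j = 3; constraint 8: n + h = 6 — and the others hold by inspection.

Satisfiable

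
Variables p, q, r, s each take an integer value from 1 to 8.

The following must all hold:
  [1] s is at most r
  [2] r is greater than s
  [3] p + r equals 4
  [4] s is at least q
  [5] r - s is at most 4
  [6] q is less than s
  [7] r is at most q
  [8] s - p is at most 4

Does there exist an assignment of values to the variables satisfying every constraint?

Constraints 1, 6, and 7 give r ≤ q, q < s, s ≤ r. Chaining: r ≤ q < s ≤ r, which forces r < r — impossible.

Unsatisfiable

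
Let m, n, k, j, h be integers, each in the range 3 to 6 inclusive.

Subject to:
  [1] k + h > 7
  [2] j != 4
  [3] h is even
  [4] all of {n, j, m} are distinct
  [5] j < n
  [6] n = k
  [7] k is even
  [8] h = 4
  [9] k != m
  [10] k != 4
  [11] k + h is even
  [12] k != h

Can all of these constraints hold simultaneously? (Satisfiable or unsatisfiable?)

Try m = 3, n = 6, k = 6, j = 5, h = 4.
Check constraint 1: k + h = 10; constraint 3: h = 4 is even; constraint 4: values 6, 5, 3 are distinct. The remaining constraints are straightforward to verify.

Satisfiable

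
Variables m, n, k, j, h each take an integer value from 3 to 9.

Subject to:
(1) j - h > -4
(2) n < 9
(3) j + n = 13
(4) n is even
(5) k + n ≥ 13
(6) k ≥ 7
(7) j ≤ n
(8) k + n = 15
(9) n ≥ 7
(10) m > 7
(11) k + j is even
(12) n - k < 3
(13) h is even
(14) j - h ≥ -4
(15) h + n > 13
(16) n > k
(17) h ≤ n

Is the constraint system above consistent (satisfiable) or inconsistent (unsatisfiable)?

The assignment m = 8, n = 8, k = 7, j = 5, h = 8 works:
  constraint 1 holds since j - h = -3.
  constraint 3 holds since j + n = 13.
  constraint 5 holds since k + n = 15.
The rest check out directly.

Satisfiable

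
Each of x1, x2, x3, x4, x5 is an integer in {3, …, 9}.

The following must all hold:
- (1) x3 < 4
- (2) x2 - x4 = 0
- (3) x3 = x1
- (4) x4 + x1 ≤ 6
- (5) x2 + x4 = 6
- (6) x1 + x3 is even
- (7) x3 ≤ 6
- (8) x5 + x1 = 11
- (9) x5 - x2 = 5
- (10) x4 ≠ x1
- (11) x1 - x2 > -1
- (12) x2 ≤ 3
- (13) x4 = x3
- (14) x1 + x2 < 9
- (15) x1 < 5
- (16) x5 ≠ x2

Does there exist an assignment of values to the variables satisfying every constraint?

Unsatisfiable

From constraints 3 and 13, x4 = x3 = x1, so x4 = x1. But constraint 10 says x4 ≠ x1. Contradiction.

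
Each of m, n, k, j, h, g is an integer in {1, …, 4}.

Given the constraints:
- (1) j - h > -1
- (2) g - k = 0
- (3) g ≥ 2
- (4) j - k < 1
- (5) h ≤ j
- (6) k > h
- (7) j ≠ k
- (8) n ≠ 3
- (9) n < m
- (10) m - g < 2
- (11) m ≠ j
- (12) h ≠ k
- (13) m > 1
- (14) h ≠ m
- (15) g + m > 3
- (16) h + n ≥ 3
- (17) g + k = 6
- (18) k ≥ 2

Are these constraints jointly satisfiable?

Satisfiable

Try m = 3, n = 2, k = 3, j = 2, h = 1, g = 3.
Check constraint 1: j - h = 1; constraint 2: g - k = 0; constraint 4: j - k = -1. The remaining constraints are straightforward to verify.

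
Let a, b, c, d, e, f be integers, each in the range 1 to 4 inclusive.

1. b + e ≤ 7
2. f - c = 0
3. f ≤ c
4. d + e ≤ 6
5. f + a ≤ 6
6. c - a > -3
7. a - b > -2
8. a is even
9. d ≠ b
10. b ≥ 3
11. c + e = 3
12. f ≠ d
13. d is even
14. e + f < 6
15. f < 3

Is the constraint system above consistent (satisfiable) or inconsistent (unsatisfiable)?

Satisfiable

Take a = 2, b = 3, c = 2, d = 4, e = 1, f = 2. Then constraint 1: b + e = 4; constraint 2: f - c = 0; constraint 4: d + e = 5, and every other listed constraint is also met.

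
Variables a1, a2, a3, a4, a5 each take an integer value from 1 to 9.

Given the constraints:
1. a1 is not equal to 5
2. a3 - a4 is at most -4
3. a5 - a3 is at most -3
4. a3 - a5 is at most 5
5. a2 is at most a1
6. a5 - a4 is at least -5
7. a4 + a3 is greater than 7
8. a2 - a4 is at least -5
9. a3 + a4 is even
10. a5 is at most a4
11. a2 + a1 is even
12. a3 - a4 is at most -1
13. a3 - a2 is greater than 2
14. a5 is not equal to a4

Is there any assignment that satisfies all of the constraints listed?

Constraints 2, 3, and 6 give a5 − a4 ≥ -5, a4 − a3 ≥ 4, a3 − a5 ≥ 3.
Adding all 3 inequalities: the left sides telescope to 0, and the right sides sum to (-5) + 4 + 3 = 2. So 0 ≥ 2, which is false.

Unsatisfiable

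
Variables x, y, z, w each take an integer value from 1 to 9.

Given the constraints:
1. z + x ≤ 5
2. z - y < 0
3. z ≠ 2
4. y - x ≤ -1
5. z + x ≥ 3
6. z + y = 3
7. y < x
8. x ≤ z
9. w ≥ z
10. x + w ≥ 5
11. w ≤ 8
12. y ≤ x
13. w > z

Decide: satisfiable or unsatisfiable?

Constraints 2, 4, and 8 give z < y, y < x, x ≤ z. Chaining: z < y < x ≤ z, which forces z < z — impossible.

Unsatisfiable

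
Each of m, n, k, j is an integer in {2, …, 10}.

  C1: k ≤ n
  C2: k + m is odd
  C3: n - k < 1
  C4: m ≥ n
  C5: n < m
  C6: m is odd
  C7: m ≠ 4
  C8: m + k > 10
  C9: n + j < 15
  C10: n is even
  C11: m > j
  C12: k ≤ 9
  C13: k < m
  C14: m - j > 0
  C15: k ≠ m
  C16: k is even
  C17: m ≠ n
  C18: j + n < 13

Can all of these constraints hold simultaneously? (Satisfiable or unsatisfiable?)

Satisfiable

Setting (m, n, k, j) = (7, 6, 6, 6) satisfies everything: constraint 3: n - k = 0; constraint 8: m + k = 13; constraint 9: n + j = 12, and the others follow.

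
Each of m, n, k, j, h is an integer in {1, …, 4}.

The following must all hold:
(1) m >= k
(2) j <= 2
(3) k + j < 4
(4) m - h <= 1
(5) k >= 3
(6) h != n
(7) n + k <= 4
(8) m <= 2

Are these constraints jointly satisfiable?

From constraints 1 and 5: m ≥ k and k ≥ 3, so m ≥ 3. From constraint 8: m ≤ 2. But 2 < 3, so no value of m works.

Unsatisfiable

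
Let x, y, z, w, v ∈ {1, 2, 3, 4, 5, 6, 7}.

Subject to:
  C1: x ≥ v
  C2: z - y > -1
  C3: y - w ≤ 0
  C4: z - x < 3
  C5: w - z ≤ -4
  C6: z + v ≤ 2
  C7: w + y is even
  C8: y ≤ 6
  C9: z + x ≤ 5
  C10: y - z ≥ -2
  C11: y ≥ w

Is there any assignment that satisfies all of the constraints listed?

Constraints 3, 5, and 10 give z − w ≥ 4, w − y ≥ 0, y − z ≥ -2.
Adding all 3 inequalities: the left sides telescope to 0, and the right sides sum to 4 + 0 + (-2) = 2. So 0 ≥ 2, which is false.

Unsatisfiable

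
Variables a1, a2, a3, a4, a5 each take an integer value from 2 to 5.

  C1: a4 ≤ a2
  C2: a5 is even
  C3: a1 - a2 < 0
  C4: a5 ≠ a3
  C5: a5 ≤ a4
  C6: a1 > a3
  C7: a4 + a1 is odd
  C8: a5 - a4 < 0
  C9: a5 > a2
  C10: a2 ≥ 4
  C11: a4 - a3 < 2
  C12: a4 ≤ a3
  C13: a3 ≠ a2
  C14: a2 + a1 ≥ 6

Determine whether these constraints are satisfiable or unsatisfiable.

Unsatisfiable

Constraints 3, 6, 8, 9, and 12 give a1 < a2, a2 < a5, a5 < a4, a4 ≤ a3, a3 < a1. Chaining: a1 < a2 < a5 < a4 ≤ a3 < a1, which forces a1 < a1 — impossible.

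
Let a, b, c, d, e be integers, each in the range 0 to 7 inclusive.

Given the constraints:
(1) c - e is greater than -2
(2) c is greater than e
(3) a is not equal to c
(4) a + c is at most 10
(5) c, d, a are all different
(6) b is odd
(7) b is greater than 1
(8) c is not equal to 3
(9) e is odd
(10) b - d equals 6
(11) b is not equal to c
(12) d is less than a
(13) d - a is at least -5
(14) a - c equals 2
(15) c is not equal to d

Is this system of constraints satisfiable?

Satisfiable

Take a = 6, b = 7, c = 4, d = 1, e = 3. Then constraint 1: c - e = 1; constraint 4: a + c = 10, and every other listed constraint is also met.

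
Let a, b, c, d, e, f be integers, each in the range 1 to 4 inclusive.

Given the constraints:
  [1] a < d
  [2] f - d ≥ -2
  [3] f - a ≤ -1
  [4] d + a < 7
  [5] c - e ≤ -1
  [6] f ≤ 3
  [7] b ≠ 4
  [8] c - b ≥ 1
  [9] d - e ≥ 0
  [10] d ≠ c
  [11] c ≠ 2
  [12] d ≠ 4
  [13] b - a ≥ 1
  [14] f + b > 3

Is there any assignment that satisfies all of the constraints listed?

Constraints 2, 3, 5, 8, 9, and 13 give b − a ≥ 1, a − f ≥ 1, f − d ≥ -2, d − e ≥ 0, e − c ≥ 1, c − b ≥ 1.
Adding all 6 inequalities: the left sides telescope to 0, and the right sides sum to 1 + 1 + (-2) + 0 + 1 + 1 = 2. So 0 ≥ 2, which is false.

Unsatisfiable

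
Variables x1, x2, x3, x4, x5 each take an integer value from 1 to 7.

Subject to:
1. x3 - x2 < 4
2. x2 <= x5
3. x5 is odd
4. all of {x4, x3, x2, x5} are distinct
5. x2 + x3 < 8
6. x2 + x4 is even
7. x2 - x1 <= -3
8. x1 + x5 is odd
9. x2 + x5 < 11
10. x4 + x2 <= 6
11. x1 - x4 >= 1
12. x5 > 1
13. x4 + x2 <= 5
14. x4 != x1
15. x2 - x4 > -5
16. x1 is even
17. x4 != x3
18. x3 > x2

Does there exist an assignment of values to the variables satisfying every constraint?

Satisfiable

Take x1 = 4, x2 = 1, x3 = 4, x4 = 3, x5 = 7. Then constraint 1: x3 - x2 = 3; constraint 5: x2 + x3 = 5; constraint 7: x2 - x1 = -3, and every other listed constraint is also met.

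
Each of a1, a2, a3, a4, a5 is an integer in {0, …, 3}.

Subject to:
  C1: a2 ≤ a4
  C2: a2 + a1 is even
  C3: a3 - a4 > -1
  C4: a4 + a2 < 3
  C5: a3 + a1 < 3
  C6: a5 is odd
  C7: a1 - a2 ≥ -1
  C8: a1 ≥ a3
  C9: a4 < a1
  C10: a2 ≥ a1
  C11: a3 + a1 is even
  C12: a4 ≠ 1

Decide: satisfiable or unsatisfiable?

Constraints 1, 9, and 10 give a2 ≤ a4, a4 < a1, a1 ≤ a2. Chaining: a2 ≤ a4 < a1 ≤ a2, which forces a2 < a2 — impossible.

Unsatisfiable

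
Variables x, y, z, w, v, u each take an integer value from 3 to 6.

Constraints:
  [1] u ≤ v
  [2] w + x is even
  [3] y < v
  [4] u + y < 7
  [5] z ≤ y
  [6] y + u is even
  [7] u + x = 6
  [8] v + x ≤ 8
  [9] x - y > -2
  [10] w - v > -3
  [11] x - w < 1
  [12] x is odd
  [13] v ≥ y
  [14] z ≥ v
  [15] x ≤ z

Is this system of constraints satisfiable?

Unsatisfiable

Constraints 3, 5, and 14 give z ≤ y, y < v, v ≤ z. Chaining: z ≤ y < v ≤ z, which forces z < z — impossible.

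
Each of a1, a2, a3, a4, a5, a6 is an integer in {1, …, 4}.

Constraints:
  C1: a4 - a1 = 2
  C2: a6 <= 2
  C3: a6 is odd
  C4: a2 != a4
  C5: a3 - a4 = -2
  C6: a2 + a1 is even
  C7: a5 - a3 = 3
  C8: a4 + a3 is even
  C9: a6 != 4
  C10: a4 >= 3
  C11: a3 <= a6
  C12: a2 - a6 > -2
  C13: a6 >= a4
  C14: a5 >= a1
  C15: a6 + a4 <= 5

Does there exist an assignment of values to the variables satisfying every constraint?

From constraints 10 and 13: a6 ≥ a4 and a4 ≥ 3, so a6 ≥ 3. From constraint 2: a6 ≤ 2. But 2 < 3, so no value of a6 works.

Unsatisfiable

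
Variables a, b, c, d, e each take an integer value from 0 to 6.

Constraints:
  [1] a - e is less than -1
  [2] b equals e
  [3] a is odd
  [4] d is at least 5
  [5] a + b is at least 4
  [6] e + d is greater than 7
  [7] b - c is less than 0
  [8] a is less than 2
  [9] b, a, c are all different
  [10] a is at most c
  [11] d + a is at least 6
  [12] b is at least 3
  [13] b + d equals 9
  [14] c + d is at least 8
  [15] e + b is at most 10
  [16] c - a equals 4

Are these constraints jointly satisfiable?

Setting (a, b, c, d, e) = (1, 4, 5, 5, 4) satisfies everything: constraint 1: a - e = -3; constraint 5: a + b = 5; constraint 6: e + d = 9, and the others follow.

Satisfiable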